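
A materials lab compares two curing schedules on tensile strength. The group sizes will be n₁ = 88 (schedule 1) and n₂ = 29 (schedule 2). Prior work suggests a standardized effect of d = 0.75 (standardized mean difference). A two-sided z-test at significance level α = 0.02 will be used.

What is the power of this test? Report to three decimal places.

Power ≈ 0.880

Noncentrality parameter: δ = d / √(1/n₁ + 1/n₂) = 0.75 / √(1/88 + 1/29) = 3.5027
Two-sided α = 0.02 → critical value z_{0.01} = 2.326.
Power = Φ(δ − 2.326) + Φ(−δ − 2.326) = Φ(1.176) + Φ(-5.829) = 0.8803 + 0.0000 = 0.8803.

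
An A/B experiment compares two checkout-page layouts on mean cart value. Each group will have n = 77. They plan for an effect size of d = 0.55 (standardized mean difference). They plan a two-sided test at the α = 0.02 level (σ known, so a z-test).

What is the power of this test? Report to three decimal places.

Power ≈ 0.861

Noncentrality parameter: λ = d·√(n/2) = 0.55 × √(77/2) = 3.4127
Two-sided α = 0.02 → critical value z_{0.01} = 2.326.
Power = Φ(λ − 2.326) + Φ(−λ − 2.326) = Φ(1.086) + Φ(-5.739) = 0.8613 + 0.0000 = 0.8613.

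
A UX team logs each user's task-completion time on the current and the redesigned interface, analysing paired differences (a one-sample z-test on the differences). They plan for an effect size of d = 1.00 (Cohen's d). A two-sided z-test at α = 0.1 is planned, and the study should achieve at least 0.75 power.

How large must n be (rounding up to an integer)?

n = 6

Set Φ(δ − 1.645) = 0.75; then δ − 1.645 = Φ⁻¹(0.75) = 0.674, giving δ = 2.319.
(Ignoring the negligible lower-tail rejection probability gives the usual closed-form inversion.)
δ = d·√n ⇒ n = (δ/d)² = (2.319 / 1.00)² = 5.38.
Round up to the next whole unit.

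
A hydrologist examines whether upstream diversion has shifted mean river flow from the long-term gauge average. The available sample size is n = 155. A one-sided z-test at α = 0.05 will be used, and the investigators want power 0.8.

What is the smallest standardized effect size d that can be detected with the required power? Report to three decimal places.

Required noncentrality: δ = z_{0.05} + z_{0.20} = 1.645 + 0.842 = 2.486.
δ = d·√n ⇒ d = δ/√n = 2.486/√155 = 0.1997.

d ≈ 0.200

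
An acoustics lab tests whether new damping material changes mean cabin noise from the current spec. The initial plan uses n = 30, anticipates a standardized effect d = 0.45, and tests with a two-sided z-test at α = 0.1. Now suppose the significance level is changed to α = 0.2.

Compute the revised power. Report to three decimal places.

Power ≈ 0.882

δ = d·√n = 0.45 × √30 = 2.4648 (unchanged). New critical value: z_{0.1} = 1.282.
Revised power = Φ(δ − 1.282) + Φ(−δ − 1.282) = Φ(1.183) + Φ(-3.746) = 0.8816 + 0.0001 = 0.8817.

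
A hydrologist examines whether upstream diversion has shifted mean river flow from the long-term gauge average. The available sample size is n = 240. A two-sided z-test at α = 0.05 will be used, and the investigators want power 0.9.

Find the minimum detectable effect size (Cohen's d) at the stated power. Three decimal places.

d ≈ 0.209

Required noncentrality: δ = z_{0.025} + z_{0.10} = 1.960 + 1.282 = 3.242.
(Lower-tail contribution to power is negligible for δ > 0.)
δ = d·√n ⇒ d = δ/√n = 3.242/√240 = 0.2092.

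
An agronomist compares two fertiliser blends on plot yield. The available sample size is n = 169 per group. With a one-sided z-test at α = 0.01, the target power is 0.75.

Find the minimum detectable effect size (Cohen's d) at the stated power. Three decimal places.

Need Φ(δ − 2.326) = 0.75, so δ = 2.326 + 0.674 = 3.001.
δ = d·√(n/2) ⇒ d = δ/√(n/2) = 3.001/√(169/2) = 0.3264.

d ≈ 0.326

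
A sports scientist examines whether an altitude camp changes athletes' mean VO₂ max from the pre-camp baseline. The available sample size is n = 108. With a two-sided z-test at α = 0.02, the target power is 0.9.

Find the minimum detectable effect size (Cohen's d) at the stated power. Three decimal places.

d ≈ 0.347

Required noncentrality: δ = z_{0.01} + z_{0.10} = 2.326 + 1.282 = 3.608.
(Lower-tail contribution to power is negligible for δ > 0.)
δ = d·√n ⇒ d = δ/√n = 3.608/√108 = 0.3472.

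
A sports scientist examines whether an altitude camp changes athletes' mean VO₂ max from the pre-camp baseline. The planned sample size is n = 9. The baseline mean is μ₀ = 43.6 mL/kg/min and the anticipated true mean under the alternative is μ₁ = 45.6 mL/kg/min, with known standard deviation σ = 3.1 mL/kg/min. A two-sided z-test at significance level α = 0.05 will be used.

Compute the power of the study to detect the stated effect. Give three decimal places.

Power ≈ 0.490

Standardized effect: d = |μ₁ − μ₀| / σ = |45.6 − 43.6| / 3.1 = 0.6452
Noncentrality parameter: δ = d·√n = 0.6452 × √9 = 1.9355
Two-sided α = 0.05 → critical value z_{0.025} = 1.960.
Power = Φ(δ − 1.960) + Φ(−δ − 1.960) = Φ(-0.024) + Φ(-3.895) = 0.4902 + 0.0000 = 0.4903.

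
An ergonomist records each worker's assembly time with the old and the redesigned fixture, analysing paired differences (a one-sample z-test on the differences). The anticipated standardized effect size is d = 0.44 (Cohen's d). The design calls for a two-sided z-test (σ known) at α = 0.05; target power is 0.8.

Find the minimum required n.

For power 0.8 need Φ(δ − z_{0.025}) = 0.8, so δ = z_{0.025} + z_{0.20} = 1.960 + 0.842 = 2.802.
(For δ > 0 the lower-tail rejection region contributes negligibly to power, so the one-term inversion is standard.)
δ = d·√n ⇒ n = (δ/d)² = (2.802 / 0.44)² = 40.54.
Rounding up, n = 41.

n = 41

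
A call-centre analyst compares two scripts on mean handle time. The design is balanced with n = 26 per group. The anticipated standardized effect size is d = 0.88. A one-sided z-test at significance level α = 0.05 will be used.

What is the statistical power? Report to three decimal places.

Noncentrality parameter: δ = d·√(n/2) = 0.88 × √(26/2) = 3.1729
Critical value for a one-sided test at α = 0.05: z_α = 1.645.
Power = P(Z > 1.645 − δ) = Φ(1.528) = 0.9367.

Power ≈ 0.937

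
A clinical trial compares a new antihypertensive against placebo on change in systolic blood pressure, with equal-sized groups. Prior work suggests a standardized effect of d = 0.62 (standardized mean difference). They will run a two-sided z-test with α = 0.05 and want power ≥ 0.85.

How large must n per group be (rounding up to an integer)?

n = 47 per group

Set Φ(δ − 1.960) = 0.85; then δ − 1.960 = Φ⁻¹(0.85) = 1.036, giving δ = 2.996.
(The Φ(−δ − z_{α/2}) term is vanishingly small for δ > 0 and is dropped in the standard sample-size formula.)
δ = d·√(n/2) ⇒ n = 2(δ/d)² = 2 × (2.996 / 0.62)² = 46.71.
Rounding up, n = 47 per group.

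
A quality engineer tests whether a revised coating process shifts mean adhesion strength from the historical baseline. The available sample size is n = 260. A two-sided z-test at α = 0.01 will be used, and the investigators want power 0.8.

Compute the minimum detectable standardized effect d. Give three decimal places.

Need Φ(δ − 2.576) = 0.8, so δ = 2.576 + 0.842 = 3.417.
(Lower-tail contribution to power is negligible for δ > 0.)
δ = d·√n ⇒ d = δ/√n = 3.417/√260 = 0.2119.

d ≈ 0.212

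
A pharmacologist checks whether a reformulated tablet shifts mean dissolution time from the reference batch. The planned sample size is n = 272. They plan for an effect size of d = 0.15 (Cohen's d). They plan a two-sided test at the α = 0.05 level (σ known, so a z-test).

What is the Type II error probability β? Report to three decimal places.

Noncentrality parameter: λ = d·√n = 0.15 × √272 = 2.4739
Two-sided α = 0.05 → critical value z_{0.025} = 1.960.
Power = Φ(λ − 1.960) + Φ(−λ − 1.960) = Φ(0.514) + Φ(-4.434) = 0.6963 + 0.0000 = 0.6963.
Type II error: β = 1 − power = 1 − 0.6963 = 0.3037.

β ≈ 0.304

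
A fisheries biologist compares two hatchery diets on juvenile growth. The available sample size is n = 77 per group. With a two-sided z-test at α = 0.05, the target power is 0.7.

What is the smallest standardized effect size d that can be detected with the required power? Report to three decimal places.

d ≈ 0.400

Need Φ(δ − 1.960) = 0.7, so δ = 1.960 + 0.524 = 2.484.
(Lower-tail contribution to power is negligible for δ > 0.)
δ = d·√(n/2) ⇒ d = δ/√(n/2) = 2.484/√(77/2) = 0.4004.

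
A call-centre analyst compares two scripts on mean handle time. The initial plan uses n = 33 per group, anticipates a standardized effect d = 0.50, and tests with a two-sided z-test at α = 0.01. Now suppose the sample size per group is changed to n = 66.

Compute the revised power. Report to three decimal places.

Power ≈ 0.617

With n = 66 per group: δ = d·√(n/2) = 0.50 × √(66/2) = 2.8723. Critical value z_{0.005} = 2.576.
Revised power = Φ(δ − 2.576) + Φ(−δ − 2.576) = Φ(0.296) + Φ(-5.448) = 0.6166 + 0.0000 = 0.6166.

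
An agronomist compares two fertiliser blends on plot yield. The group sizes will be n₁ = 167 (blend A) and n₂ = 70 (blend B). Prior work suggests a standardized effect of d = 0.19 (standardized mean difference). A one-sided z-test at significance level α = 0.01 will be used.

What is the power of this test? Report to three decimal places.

Power ≈ 0.161

Noncentrality parameter: δ = d / √(1/n₁ + 1/n₂) = 0.19 / √(1/167 + 1/70) = 1.3344
Critical value for a one-sided test at α = 0.01: z_α = 2.326.
Power = P(Z > 2.326 − δ) = Φ(-0.992) = 0.1606.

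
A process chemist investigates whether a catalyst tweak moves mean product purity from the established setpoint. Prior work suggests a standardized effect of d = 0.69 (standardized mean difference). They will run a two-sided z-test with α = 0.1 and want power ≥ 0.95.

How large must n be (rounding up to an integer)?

Set Φ(δ − 1.645) = 0.95; then δ − 1.645 = Φ⁻¹(0.95) = 1.645, giving δ = 3.290.
(The Φ(−δ − z_{α/2}) term is vanishingly small for δ > 0 and is dropped in the standard sample-size formula.)
δ = d·√n ⇒ n = (δ/d)² = (3.290 / 0.69)² = 22.73.
Rounding up, n = 23.

n = 23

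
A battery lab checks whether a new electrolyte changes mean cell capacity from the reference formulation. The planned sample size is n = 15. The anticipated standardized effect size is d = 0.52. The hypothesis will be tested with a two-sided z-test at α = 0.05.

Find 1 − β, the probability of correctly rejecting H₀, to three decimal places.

Noncentrality parameter: δ = d·√n = 0.52 × √15 = 2.0140
Critical value for a two-sided test at α = 0.05: z_{α/2} = 1.960.
Power = Φ(δ − 1.960) + Φ(−δ − 1.960) = Φ(0.054) + Φ(-3.974) = 0.5215 + 0.0000 = 0.5216.

Power ≈ 0.522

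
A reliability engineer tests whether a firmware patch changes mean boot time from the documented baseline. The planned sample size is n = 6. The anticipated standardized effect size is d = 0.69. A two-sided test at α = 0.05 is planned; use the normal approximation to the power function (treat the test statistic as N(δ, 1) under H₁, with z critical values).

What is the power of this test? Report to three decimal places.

Noncentrality parameter: δ = d·√n = 0.69 × √6 = 1.6901
Critical value for a two-sided test at α = 0.05: z_{α/2} = 1.960.
Power = Φ(δ − 1.960) + Φ(−δ − 1.960) = Φ(-0.270) + Φ(-3.650) = 0.3937 + 0.0001 = 0.3938.

Power ≈ 0.394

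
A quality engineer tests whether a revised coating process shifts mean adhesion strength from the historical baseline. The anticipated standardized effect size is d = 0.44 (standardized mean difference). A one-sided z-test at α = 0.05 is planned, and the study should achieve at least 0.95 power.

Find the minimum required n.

n = 56

Set Φ(δ − 1.645) = 0.95; then δ − 1.645 = Φ⁻¹(0.95) = 1.645, giving δ = 3.290.
δ = d·√n ⇒ n = (δ/d)² = (3.290 / 0.44)² = 55.90.
Rounding up, n = 56.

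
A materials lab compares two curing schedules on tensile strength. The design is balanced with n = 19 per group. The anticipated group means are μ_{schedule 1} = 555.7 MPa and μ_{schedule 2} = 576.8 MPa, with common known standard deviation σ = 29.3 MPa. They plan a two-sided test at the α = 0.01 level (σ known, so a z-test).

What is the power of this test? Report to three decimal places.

Power ≈ 0.361

Standardized effect: d = |μ_{schedule 1} − μ_{schedule 2}| / σ = |555.7 − 576.8| / 29.3 = 0.7201
Noncentrality parameter: δ = d·√(n/2) = 0.7201 × √(19/2) = 2.2196
Two-sided α = 0.01 → critical value z_{0.005} = 2.576.
Power = Φ(δ − 2.576) + Φ(−δ − 2.576) = Φ(-0.356) + Φ(-4.795) = 0.3608 + 0.0000 = 0.3608.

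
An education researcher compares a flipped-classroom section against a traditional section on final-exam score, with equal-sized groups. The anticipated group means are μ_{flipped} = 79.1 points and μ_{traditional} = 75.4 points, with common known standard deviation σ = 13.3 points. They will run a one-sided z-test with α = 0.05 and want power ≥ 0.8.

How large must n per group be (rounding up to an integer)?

n = 160 per group

Standardized effect: d = |μ_{flipped} − μ_{traditional}| / σ = |79.1 − 75.4| / 13.3 = 0.2782
Set Φ(δ − 1.645) = 0.8; then δ − 1.645 = Φ⁻¹(0.8) = 0.842, giving δ = 2.486.
δ = d·√(n/2) ⇒ n = 2(δ/d)² = 2 × (2.486 / 0.2782)² = 159.77.
Rounding up, n = 160 per group.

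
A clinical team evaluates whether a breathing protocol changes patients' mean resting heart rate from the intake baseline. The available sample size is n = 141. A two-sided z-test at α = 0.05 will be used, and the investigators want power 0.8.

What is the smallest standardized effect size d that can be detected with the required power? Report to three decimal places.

d ≈ 0.236

Need Φ(δ − 1.960) = 0.8, so δ = 1.960 + 0.842 = 2.802.
(The second rejection-region term Φ(−δ − z_{α/2}) is negligible and dropped.)
δ = d·√n ⇒ d = δ/√n = 2.802/√141 = 0.2359.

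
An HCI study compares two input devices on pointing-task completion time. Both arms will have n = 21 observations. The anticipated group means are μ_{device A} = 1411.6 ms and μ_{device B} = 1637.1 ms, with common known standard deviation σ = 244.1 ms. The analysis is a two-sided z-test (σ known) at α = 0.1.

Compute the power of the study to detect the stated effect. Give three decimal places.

Standardized effect: d = |μ_{device A} − μ_{device B}| / σ = |1411.6 − 1637.1| / 244.1 = 0.9238
Noncentrality parameter: δ = d·√(n/2) = 0.9238 × √(21/2) = 2.9935
Critical value for a two-sided test at α = 0.1: z_{α/2} = 1.645.
Power = Φ(δ − 1.645) + Φ(−δ − 1.645) = Φ(1.349) + Φ(-4.638) = 0.9113 + 0.0000 = 0.9113.

Power ≈ 0.911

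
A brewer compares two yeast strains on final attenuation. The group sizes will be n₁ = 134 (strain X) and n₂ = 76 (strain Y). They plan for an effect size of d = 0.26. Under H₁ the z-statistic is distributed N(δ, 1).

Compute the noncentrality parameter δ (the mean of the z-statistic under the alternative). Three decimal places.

δ = d / √(1/n₁ + 1/n₂) = 0.26 / √(1/134 + 1/76) = 1.8106

δ ≈ 1.811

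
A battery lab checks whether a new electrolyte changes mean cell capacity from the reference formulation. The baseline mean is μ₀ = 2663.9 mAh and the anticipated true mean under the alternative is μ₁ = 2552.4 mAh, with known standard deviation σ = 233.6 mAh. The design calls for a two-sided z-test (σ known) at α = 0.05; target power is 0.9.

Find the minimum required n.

Standardized effect: d = |μ₁ − μ₀| / σ = |2552.4 − 2663.9| / 233.6 = 0.4773
Set Φ(δ − 1.960) = 0.9; then δ − 1.960 = Φ⁻¹(0.9) = 1.282, giving δ = 3.242.
(For δ > 0 the lower-tail rejection region contributes negligibly to power, so the one-term inversion is standard.)
δ = d·√n ⇒ n = (δ/d)² = (3.242 / 0.4773)² = 46.12.
Rounding up, n = 47.

n = 47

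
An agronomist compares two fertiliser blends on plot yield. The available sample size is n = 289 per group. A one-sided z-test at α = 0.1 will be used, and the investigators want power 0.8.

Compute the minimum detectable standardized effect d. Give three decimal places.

d ≈ 0.177

Required noncentrality: δ = z_{0.1} + z_{0.20} = 1.282 + 0.842 = 2.123.
δ = d·√(n/2) ⇒ d = δ/√(n/2) = 2.123/√(289/2) = 0.1766.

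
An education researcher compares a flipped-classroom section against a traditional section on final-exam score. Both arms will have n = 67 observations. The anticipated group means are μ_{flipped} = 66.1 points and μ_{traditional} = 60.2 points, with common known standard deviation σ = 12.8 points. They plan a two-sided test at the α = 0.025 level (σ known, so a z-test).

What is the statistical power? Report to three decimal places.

Standardized effect: d = |μ_{flipped} − μ_{traditional}| / σ = |66.1 − 60.2| / 12.8 = 0.4609
Noncentrality parameter: δ = d·√(n/2) = 0.4609 × √(67/2) = 2.6679
Two-sided α = 0.025 → critical value z_{0.0125} = 2.241.
Power = Φ(δ − 2.241) + Φ(−δ − 2.241) = Φ(0.426) + Φ(-4.909) = 0.6651 + 0.0000 = 0.6651.

Power ≈ 0.665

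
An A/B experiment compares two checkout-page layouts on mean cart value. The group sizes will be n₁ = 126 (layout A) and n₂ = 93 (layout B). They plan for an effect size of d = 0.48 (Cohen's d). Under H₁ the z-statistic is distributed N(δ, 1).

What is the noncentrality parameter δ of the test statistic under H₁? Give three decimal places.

The noncentrality parameter scales effect size by the design's sample-size factor: δ = d / √(1/n₁ + 1/n₂) = 0.48 / √(1/126 + 1/93) = 3.5111

δ ≈ 3.511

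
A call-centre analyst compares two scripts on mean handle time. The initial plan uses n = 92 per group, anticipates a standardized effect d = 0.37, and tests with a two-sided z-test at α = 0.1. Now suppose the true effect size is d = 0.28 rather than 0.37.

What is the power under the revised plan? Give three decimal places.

With d = 0.28: δ = d·√(n/2) = 0.28 × √(92/2) = 1.8991. Critical value z_{0.05} = 1.645.
Revised power = Φ(δ − 1.645) + Φ(−δ − 1.645) = Φ(0.254) + Φ(-3.544) = 0.6003 + 0.0002 = 0.6005.

Power ≈ 0.601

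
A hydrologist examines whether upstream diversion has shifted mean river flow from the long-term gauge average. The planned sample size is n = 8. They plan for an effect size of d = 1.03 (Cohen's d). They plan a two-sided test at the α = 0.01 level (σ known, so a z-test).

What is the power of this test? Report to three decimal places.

Noncentrality parameter: λ = d·√n = 1.03 × √8 = 2.9133
Critical value for a two-sided test at α = 0.01: z_{α/2} = 2.576.
Power = Φ(λ − 2.576) + Φ(−λ − 2.576) = Φ(0.337) + Φ(-5.489) = 0.6321 + 0.0000 = 0.6321.

Power ≈ 0.632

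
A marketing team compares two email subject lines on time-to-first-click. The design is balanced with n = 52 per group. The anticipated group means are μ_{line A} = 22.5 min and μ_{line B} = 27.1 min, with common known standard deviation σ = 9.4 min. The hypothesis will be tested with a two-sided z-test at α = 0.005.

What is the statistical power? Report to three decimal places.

Power ≈ 0.378

Standardized effect: d = |μ_{line A} − μ_{line B}| / σ = |22.5 − 27.1| / 9.4 = 0.4894
Noncentrality parameter: δ = d·√(n/2) = 0.4894 × √(52/2) = 2.4953
Critical value for a two-sided test at α = 0.005: z_{α/2} = 2.807.
Power = Φ(δ − 2.807) + Φ(−δ − 2.807) = Φ(-0.312) + Φ(-5.302) = 0.3776 + 0.0000 = 0.3776.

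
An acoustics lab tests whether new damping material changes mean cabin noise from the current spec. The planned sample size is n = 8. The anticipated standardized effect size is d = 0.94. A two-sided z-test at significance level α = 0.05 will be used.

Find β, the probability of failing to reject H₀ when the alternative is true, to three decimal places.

Noncentrality parameter: δ = d·√n = 0.94 × √8 = 2.6587
Two-sided α = 0.05 → critical value z_{0.025} = 1.960.
Power = Φ(δ − 1.960) + Φ(−δ − 1.960) = Φ(0.699) + Φ(-4.619) = 0.7576 + 0.0000 = 0.7577.
Type II error: β = 1 − power = 1 − 0.7577 = 0.2423.

β ≈ 0.242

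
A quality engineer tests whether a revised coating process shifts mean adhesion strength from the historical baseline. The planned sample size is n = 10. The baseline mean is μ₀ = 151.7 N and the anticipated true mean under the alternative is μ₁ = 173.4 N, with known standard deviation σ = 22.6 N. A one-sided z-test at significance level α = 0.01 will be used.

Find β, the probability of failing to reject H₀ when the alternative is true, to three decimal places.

β ≈ 0.239

Standardized effect: d = |μ₁ − μ₀| / σ = |173.4 − 151.7| / 22.6 = 0.9602
Noncentrality parameter: δ = d·√n = 0.9602 × √10 = 3.0363
Critical value for a one-sided test at α = 0.01: z_α = 2.326.
Power = P(Z > 2.326 − δ) = Φ(0.710) = 0.7611.
Type II error: β = 1 − power = 1 − 0.7611 = 0.2389.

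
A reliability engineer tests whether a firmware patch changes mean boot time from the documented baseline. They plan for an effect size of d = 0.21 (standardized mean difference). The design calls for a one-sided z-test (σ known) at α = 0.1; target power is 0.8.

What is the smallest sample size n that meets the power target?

n = 103

Set Φ(δ − 1.282) = 0.8; then δ − 1.282 = Φ⁻¹(0.8) = 0.842, giving δ = 2.123.
δ = d·√n ⇒ n = (δ/d)² = (2.123 / 0.21)² = 102.22.
Rounding up, n = 103.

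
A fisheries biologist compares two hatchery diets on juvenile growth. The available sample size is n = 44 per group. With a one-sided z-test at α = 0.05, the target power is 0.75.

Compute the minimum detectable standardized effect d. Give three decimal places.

d ≈ 0.494

Need Φ(δ − 1.645) = 0.75, so δ = 1.645 + 0.674 = 2.319.
δ = d·√(n/2) ⇒ d = δ/√(n/2) = 2.319/√(44/2) = 0.4945.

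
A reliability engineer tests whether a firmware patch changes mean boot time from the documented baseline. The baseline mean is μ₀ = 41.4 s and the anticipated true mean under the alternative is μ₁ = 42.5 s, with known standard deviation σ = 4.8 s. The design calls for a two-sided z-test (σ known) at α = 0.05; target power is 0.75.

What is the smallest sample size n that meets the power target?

n = 133

Standardized effect: d = |μ₁ − μ₀| / σ = |42.5 − 41.4| / 4.8 = 0.2292
For power 0.75 need Φ(δ − z_{0.025}) = 0.75, so δ = z_{0.025} + z_{0.25} = 1.960 + 0.674 = 2.634.
(For δ > 0 the lower-tail rejection region contributes negligibly to power, so the one-term inversion is standard.)
δ = d·√n ⇒ n = (δ/d)² = (2.634 / 0.2292)² = 132.15.
Round up to the next whole unit.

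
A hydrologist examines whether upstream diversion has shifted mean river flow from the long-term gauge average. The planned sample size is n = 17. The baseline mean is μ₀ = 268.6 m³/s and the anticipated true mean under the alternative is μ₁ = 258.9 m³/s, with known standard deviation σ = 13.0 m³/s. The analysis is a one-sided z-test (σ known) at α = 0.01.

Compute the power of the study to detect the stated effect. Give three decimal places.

Standardized effect: d = |μ₁ − μ₀| / σ = |258.9 − 268.6| / 13.0 = 0.7462
Noncentrality parameter: δ = d·√n = 0.7462 × √17 = 3.0765
Critical value for a one-sided test at α = 0.01: z_α = 2.326.
Power = Φ(δ − 2.326) = Φ(0.750) = 0.7734.

Power ≈ 0.773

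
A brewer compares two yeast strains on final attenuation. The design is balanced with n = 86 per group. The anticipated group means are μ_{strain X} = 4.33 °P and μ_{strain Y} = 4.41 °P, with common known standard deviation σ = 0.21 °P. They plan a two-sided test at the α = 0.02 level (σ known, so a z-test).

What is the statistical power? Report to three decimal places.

Power ≈ 0.568

Standardized effect: d = |μ_{strain X} − μ_{strain Y}| / σ = |4.33 − 4.41| / 0.21 = 0.3810
Noncentrality parameter: δ = d·√(n/2) = 0.3810 × √(86/2) = 2.4981
Two-sided α = 0.02 → critical value z_{0.01} = 2.326.
Power = Φ(δ − 2.326) + Φ(−δ − 2.326) = Φ(0.172) + Φ(-4.824) = 0.5682 + 0.0000 = 0.5682.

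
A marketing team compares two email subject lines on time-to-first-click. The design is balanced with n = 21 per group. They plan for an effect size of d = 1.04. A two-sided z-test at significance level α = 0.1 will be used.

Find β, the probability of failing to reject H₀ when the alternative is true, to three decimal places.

Noncentrality parameter: δ = d·√(n/2) = 1.04 × √(21/2) = 3.3700
Critical value for a two-sided test at α = 0.1: z_{α/2} = 1.645.
Power = Φ(δ − 1.645) + Φ(−δ − 1.645) = Φ(1.725) + Φ(-5.015) = 0.9577 + 0.0000 = 0.9577.
Type II error: β = 1 − power = 1 − 0.9577 = 0.0423.

β ≈ 0.042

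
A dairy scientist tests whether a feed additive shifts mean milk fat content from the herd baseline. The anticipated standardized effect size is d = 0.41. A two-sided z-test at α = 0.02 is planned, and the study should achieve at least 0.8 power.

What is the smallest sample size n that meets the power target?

For power 0.8 need Φ(δ − z_{0.01}) = 0.8, so δ = z_{0.01} + z_{0.20} = 2.326 + 0.842 = 3.168.
(Ignoring the negligible lower-tail rejection probability gives the usual closed-form inversion.)
δ = d·√n ⇒ n = (δ/d)² = (3.168 / 0.41)² = 59.70.
Rounding up, n = 60.

n = 60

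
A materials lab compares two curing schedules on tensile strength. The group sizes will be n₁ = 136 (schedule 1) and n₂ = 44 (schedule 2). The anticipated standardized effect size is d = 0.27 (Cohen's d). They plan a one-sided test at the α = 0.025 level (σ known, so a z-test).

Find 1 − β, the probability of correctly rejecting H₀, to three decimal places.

Power ≈ 0.343

Noncentrality parameter: δ = d / √(1/n₁ + 1/n₂) = 0.27 / √(1/136 + 1/44) = 1.5568
Critical value for a one-sided test at α = 0.025: z_α = 1.960.
Power = Φ(δ − 1.960) = Φ(-0.403) = 0.3434.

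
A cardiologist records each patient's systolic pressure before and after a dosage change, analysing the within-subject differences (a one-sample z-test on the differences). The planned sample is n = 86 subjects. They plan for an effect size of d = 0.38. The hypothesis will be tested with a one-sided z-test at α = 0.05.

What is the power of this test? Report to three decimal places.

Power ≈ 0.970

Noncentrality parameter: δ = d·√n = 0.38 × √86 = 3.5240
One-sided α = 0.05 → critical value z_{0.05} = 1.645.
Power = P(Z > 1.645 − δ) = Φ(1.879) = 0.9699.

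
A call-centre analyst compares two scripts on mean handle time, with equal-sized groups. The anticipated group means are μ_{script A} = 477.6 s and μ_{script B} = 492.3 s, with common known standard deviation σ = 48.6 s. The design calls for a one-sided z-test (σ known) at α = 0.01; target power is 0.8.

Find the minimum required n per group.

Standardized effect: d = |μ_{script A} − μ_{script B}| / σ = |477.6 − 492.3| / 48.6 = 0.3025
For power 0.8 need Φ(δ − z_{0.01}) = 0.8, so δ = z_{0.01} + z_{0.20} = 2.326 + 0.842 = 3.168.
δ = d·√(n/2) ⇒ n = 2(δ/d)² = 2 × (3.168 / 0.3025)² = 219.40.
Round up to the next whole unit.

n = 220 per group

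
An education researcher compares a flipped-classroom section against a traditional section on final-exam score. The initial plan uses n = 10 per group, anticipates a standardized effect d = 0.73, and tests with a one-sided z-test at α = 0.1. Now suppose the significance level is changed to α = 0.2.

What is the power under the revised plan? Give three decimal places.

Power ≈ 0.785

δ = d·√(n/2) = 0.73 × √(10/2) = 1.6323 (unchanged). New critical value: z_{0.2} = 0.842.
Revised power = Φ(δ − 0.842) = Φ(0.791) = 0.7854.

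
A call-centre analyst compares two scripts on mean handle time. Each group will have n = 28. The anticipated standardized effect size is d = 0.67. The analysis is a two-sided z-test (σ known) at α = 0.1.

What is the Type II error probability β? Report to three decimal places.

Noncentrality parameter: δ = d·√(n/2) = 0.67 × √(28/2) = 2.5069
Critical value for a two-sided test at α = 0.1: z_{α/2} = 1.645.
Power = Φ(δ − 1.645) + Φ(−δ − 1.645) = Φ(0.862) + Φ(-4.152) = 0.8057 + 0.0000 = 0.8057.
Type II error: β = 1 − power = 1 − 0.8057 = 0.1943.

β ≈ 0.194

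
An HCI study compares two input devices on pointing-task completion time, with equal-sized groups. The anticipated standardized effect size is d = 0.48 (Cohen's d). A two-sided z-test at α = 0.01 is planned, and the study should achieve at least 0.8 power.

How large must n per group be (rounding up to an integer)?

For power 0.8 need Φ(δ − z_{0.005}) = 0.8, so δ = z_{0.005} + z_{0.20} = 2.576 + 0.842 = 3.417.
(The Φ(−δ − z_{α/2}) term is vanishingly small for δ > 0 and is dropped in the standard sample-size formula.)
δ = d·√(n/2) ⇒ n = 2(δ/d)² = 2 × (3.417 / 0.48)² = 101.38.
Round up to the next whole unit.

n = 102 per group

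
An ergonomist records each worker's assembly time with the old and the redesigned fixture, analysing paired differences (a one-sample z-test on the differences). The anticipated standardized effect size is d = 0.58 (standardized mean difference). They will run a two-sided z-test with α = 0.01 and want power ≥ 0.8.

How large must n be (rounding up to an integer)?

For power 0.8 need Φ(δ − z_{0.005}) = 0.8, so δ = z_{0.005} + z_{0.20} = 2.576 + 0.842 = 3.417.
(For δ > 0 the lower-tail rejection region contributes negligibly to power, so the one-term inversion is standard.)
δ = d·√n ⇒ n = (δ/d)² = (3.417 / 0.58)² = 34.72.
Round up to the next whole unit.

n = 35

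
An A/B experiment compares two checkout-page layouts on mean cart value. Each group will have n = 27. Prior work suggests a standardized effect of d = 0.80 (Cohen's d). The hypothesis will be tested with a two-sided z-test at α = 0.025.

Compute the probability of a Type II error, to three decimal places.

β ≈ 0.243

Noncentrality parameter: δ = d·√(n/2) = 0.80 × √(27/2) = 2.9394
Two-sided α = 0.025 → critical value z_{0.0125} = 2.241.
Power = Φ(δ − 2.241) + Φ(−δ − 2.241) = Φ(0.698) + Φ(-5.181) = 0.7574 + 0.0000 = 0.7574.
Type II error: β = 1 − power = 1 − 0.7574 = 0.2426.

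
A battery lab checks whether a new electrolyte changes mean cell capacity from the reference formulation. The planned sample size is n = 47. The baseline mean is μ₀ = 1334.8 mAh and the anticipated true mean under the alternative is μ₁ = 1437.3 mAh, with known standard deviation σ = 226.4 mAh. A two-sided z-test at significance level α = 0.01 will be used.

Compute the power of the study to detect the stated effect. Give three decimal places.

Power ≈ 0.701

Standardized effect: d = |μ₁ − μ₀| / σ = |1437.3 − 1334.8| / 226.4 = 0.4527
Noncentrality parameter: δ = d·√n = 0.4527 × √47 = 3.1038
Critical value for a two-sided test at α = 0.01: z_{α/2} = 2.576.
Power = Φ(δ − 2.576) + Φ(−δ − 2.576) = Φ(0.528) + Φ(-5.680) = 0.7012 + 0.0000 = 0.7012.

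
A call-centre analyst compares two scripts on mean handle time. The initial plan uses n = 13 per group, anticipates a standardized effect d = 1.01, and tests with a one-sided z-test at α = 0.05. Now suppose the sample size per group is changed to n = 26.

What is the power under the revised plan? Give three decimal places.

With n = 26 per group: δ = d·√(n/2) = 1.01 × √(26/2) = 3.6416. Critical value z_{0.05} = 1.645.
Revised power = P(Z > 1.645 − δ) = Φ(1.997) = 0.9771.

Power ≈ 0.977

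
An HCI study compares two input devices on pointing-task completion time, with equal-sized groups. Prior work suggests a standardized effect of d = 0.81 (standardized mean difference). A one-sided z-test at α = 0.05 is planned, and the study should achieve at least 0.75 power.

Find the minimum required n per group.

Set Φ(δ − 1.645) = 0.75; then δ − 1.645 = Φ⁻¹(0.75) = 0.674, giving δ = 2.319.
δ = d·√(n/2) ⇒ n = 2(δ/d)² = 2 × (2.319 / 0.81)² = 16.40.
Round up to the next whole unit.

n = 17 per group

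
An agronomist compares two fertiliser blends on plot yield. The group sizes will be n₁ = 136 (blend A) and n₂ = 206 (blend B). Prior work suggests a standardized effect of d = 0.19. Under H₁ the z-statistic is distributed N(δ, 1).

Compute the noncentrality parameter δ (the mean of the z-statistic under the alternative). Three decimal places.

δ ≈ 1.720

δ = d / √(1/n₁ + 1/n₂) = 0.19 / √(1/136 + 1/206) = 1.7197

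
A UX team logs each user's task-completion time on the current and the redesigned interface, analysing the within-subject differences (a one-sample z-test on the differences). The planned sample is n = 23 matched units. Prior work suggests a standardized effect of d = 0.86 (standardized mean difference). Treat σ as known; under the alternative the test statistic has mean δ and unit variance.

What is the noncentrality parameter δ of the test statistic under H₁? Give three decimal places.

δ = d·√n = 0.86 × √23 = 4.1244

δ ≈ 4.124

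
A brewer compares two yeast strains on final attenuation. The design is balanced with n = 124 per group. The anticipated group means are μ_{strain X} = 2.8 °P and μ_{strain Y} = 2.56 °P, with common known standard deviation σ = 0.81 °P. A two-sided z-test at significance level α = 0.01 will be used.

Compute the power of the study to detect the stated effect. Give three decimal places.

Standardized effect: d = |μ_{strain X} − μ_{strain Y}| / σ = |2.8 − 2.56| / 0.81 = 0.2963
Noncentrality parameter: δ = d·√(n/2) = 0.2963 × √(124/2) = 2.3330
Two-sided α = 0.01 → critical value z_{0.005} = 2.576.
Power = Φ(δ − 2.576) + Φ(−δ − 2.576) = Φ(-0.243) + Φ(-4.909) = 0.4041 + 0.0000 = 0.4041.

Power ≈ 0.404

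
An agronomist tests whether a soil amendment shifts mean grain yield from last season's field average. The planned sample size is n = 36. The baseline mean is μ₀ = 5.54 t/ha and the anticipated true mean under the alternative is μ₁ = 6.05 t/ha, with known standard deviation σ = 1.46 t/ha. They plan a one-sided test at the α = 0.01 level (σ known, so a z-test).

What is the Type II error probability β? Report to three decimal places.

Standardized effect: d = |μ₁ − μ₀| / σ = |6.05 − 5.54| / 1.46 = 0.3493
Noncentrality parameter: δ = d·√n = 0.3493 × √36 = 2.0959
Critical value for a one-sided test at α = 0.01: z_α = 2.326.
Power = P(Z > 2.326 − δ) = Φ(-0.230) = 0.4089.
Type II error: β = 1 − power = 1 − 0.4089 = 0.5911.

β ≈ 0.591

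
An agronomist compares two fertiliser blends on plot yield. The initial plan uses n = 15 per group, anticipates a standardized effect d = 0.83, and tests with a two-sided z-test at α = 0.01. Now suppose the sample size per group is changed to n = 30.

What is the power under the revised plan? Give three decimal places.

With n = 30 per group: δ = d·√(n/2) = 0.83 × √(30/2) = 3.2146. Critical value z_{0.005} = 2.576.
Revised power = Φ(δ − 2.576) + Φ(−δ − 2.576) = Φ(0.639) + Φ(-5.790) = 0.7385 + 0.0000 = 0.7385.

Power ≈ 0.739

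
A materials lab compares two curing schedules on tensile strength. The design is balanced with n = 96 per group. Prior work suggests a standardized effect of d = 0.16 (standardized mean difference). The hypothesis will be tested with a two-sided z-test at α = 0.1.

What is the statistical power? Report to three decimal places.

Noncentrality parameter: λ = d·√(n/2) = 0.16 × √(96/2) = 1.1085
Critical value for a two-sided test at α = 0.1: z_{α/2} = 1.645.
Power = Φ(λ − 1.645) + Φ(−λ − 1.645) = Φ(-0.536) + Φ(-2.753) = 0.2959 + 0.0029 = 0.2988.

Power ≈ 0.299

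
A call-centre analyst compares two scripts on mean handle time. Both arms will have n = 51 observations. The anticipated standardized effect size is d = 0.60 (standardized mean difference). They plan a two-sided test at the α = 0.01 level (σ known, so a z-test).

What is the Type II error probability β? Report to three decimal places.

β ≈ 0.325

Noncentrality parameter: δ = d·√(n/2) = 0.60 × √(51/2) = 3.0299
Critical value for a two-sided test at α = 0.01: z_{α/2} = 2.576.
Power = Φ(δ − 2.576) + Φ(−δ − 2.576) = Φ(0.454) + Φ(-5.606) = 0.6751 + 0.0000 = 0.6751.
Type II error: β = 1 − power = 1 − 0.6751 = 0.3249.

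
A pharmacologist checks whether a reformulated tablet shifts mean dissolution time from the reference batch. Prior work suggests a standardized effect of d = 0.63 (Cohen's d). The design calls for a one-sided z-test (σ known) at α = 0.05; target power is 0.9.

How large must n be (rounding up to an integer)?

Set Φ(δ − 1.645) = 0.9; then δ − 1.645 = Φ⁻¹(0.9) = 1.282, giving δ = 2.926.
δ = d·√n ⇒ n = (δ/d)² = (2.926 / 0.63)² = 21.58.
Round up to the next whole unit.

n = 22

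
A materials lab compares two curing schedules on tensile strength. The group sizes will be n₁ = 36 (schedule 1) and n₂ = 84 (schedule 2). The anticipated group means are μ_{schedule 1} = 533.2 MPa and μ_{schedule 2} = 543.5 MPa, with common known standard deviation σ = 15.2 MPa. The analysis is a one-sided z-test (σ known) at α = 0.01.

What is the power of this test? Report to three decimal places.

Standardized effect: d = |μ_{schedule 1} − μ_{schedule 2}| / σ = |533.2 − 543.5| / 15.2 = 0.6776
Noncentrality parameter: δ = d / √(1/n₁ + 1/n₂) = 0.6776 / √(1/36 + 1/84) = 3.4017
Critical value for a one-sided test at α = 0.01: z_α = 2.326.
Power = P(Z > 2.326 − δ) = Φ(1.075) = 0.8589.

Power ≈ 0.859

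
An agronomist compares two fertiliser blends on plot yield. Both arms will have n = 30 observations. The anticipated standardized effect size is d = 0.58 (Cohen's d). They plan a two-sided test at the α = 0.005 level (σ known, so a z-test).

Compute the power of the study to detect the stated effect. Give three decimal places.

Noncentrality parameter: λ = d·√(n/2) = 0.58 × √(30/2) = 2.2463
Two-sided α = 0.005 → critical value z_{0.0025} = 2.807.
Power = Φ(λ − 2.807) + Φ(−λ − 2.807) = Φ(-0.561) + Φ(-5.053) = 0.2875 + 0.0000 = 0.2875.

Power ≈ 0.288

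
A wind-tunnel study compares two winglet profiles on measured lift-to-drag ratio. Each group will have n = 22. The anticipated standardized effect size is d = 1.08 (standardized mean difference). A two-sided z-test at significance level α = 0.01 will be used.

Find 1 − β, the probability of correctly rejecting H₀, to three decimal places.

Noncentrality parameter: δ = d·√(n/2) = 1.08 × √(22/2) = 3.5820
Two-sided α = 0.01 → critical value z_{0.005} = 2.576.
Power = Φ(δ − 2.576) + Φ(−δ − 2.576) = Φ(1.006) + Φ(-6.158) = 0.8428 + 0.0000 = 0.8428.

Power ≈ 0.843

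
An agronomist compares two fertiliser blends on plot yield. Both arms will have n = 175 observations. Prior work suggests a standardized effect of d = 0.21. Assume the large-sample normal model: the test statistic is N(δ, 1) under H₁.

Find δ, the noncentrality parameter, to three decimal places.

The noncentrality parameter scales effect size by the design's sample-size factor: δ = d·√(n/2) = 0.21 × √(175/2) = 1.9644

δ ≈ 1.964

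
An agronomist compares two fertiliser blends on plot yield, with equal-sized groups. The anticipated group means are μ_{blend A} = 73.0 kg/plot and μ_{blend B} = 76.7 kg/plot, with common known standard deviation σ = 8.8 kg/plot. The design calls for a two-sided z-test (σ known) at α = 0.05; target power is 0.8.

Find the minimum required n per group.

n = 89 per group

Standardized effect: d = |μ_{blend A} − μ_{blend B}| / σ = |73.0 − 76.7| / 8.8 = 0.4205
For power 0.8 need Φ(δ − z_{0.025}) = 0.8, so δ = z_{0.025} + z_{0.20} = 1.960 + 0.842 = 2.802.
(The Φ(−δ − z_{α/2}) term is vanishingly small for δ > 0 and is dropped in the standard sample-size formula.)
δ = d·√(n/2) ⇒ n = 2(δ/d)² = 2 × (2.802 / 0.4205)² = 88.80.
Rounding up, n = 89 per group.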